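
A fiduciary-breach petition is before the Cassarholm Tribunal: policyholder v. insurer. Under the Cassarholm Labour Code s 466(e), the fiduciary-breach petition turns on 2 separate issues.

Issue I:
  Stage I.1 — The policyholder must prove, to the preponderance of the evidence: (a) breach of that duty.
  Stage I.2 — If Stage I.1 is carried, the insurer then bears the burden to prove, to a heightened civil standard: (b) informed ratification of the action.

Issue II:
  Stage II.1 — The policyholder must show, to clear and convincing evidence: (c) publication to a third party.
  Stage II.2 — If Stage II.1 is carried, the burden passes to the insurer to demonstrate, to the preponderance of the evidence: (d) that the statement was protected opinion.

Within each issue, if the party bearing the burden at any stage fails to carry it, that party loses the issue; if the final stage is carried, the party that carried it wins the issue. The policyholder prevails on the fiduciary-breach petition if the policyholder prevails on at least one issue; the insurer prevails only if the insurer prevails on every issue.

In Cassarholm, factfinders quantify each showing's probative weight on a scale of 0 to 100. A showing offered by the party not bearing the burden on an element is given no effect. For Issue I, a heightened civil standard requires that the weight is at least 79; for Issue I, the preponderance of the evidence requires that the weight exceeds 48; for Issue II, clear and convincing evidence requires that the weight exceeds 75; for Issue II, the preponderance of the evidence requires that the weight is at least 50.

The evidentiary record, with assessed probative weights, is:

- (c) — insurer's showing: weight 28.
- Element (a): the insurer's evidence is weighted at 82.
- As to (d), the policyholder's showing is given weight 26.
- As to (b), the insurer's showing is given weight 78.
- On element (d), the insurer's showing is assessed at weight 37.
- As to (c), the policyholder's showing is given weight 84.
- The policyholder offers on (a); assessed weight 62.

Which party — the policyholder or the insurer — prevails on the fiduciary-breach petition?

— Issue I —
Stage I.1 — burden on policyholder; standard: the preponderance of the evidence (weight exceeds 48).
    (a): 62 (insurer's 82 disregarded) > 48 [met]
  Stage I.1 carried; the burden shifts to the insurer.
Stage I.2 — burden on insurer; standard: a heightened civil standard (weight is at least 79).
    (b): 78 < 79 [not met]
  Stage I.2 not carried; the insurer fails its burden.
The analysis ends at Stage I.2; the policyholder prevails on this issue.
— Issue II —
At Stage II.1 the policyholder must meet clear and convincing evidence (weight exceeds 75): on (c) the weight is 84 (the insurer's 28 is given no effect), > 75, so (c) meets the standard.
  All elements met. The burden passes to the insurer.
At Stage II.2 the insurer must meet the preponderance of the evidence (weight is at least 50): on (d) the weight is 37 (the policyholder's 26 is given no effect), which does not reach 50, so (d) does not meet the standard.
  Stage II.2 not carried; the insurer fails its burden.
The policyholder prevails on this issue.
Per-issue: Issue I → policyholder; Issue II → policyholder. The policyholder must prevail on at least one issue; overall, the policyholder prevails.

policyholder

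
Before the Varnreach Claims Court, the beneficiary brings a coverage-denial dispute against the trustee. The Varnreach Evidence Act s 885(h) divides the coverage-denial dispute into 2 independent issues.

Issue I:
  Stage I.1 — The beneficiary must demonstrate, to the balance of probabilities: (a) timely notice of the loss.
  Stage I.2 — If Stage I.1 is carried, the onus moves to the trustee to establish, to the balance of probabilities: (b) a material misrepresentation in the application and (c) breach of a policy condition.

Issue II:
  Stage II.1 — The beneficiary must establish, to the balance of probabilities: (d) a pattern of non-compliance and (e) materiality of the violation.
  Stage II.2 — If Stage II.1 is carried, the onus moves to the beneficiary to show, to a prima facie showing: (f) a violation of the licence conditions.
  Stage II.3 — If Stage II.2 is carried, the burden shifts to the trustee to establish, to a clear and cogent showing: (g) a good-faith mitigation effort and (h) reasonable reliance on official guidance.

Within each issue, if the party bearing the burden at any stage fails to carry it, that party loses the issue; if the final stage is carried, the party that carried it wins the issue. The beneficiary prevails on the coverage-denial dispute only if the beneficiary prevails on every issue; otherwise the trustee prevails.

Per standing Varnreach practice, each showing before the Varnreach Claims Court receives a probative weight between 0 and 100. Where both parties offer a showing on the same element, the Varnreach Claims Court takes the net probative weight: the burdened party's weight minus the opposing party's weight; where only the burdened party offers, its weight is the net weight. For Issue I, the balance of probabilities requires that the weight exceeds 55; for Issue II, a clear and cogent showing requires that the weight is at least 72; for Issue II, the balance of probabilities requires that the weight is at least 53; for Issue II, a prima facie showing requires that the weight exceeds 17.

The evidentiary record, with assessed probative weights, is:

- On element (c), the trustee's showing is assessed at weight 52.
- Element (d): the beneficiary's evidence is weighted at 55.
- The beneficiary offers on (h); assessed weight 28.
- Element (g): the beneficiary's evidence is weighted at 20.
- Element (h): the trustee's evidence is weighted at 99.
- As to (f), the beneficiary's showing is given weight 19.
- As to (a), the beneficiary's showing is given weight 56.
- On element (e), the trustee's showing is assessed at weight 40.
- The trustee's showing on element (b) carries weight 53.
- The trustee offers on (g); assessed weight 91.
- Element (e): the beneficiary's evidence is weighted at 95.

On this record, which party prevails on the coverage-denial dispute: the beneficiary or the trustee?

beneficiary

— Issue I —
Stage I.1 — burden on beneficiary; standard: the balance of probabilities (weight exceeds 55).
    (a): 56 > 55 [met]
  The beneficiary carries Stage I.1; the trustee now bears the burden.
Stage I.2 — burden on trustee; standard: the balance of probabilities (weight exceeds 55).
    (b): 53 ≤ 55 [not met]
    (c): 52 ≤ 55 [not met]
  Stage I.2 not carried; the trustee fails its burden.
So the beneficiary prevails on this issue.
— Issue II —
Stage II.1 (beneficiary, the balance of probabilities, weight is at least 53): (d) 55 ≥ 53 — meets; (e) net 95−40=55 ≥ 53 — meets.
  Stage II.1 is satisfied; the beneficiary continues to bear the burden.
Stage II.2 (beneficiary, a prima facie showing, weight exceeds 17): (f) 19 > 17 — meets.
  The beneficiary carries Stage II.2; the trustee now bears the burden.
Stage II.3 (trustee, a clear and cogent showing, weight is at least 72): (g) net 91−20=71 < 72 — fails; (h) net 99−28=71 < 72 — fails.
  The trustee does not carry Stage II.3.
The beneficiary prevails on this issue.
Per-issue: Issue I → beneficiary; Issue II → beneficiary. The beneficiary must prevail on every issue; overall, the beneficiary prevails.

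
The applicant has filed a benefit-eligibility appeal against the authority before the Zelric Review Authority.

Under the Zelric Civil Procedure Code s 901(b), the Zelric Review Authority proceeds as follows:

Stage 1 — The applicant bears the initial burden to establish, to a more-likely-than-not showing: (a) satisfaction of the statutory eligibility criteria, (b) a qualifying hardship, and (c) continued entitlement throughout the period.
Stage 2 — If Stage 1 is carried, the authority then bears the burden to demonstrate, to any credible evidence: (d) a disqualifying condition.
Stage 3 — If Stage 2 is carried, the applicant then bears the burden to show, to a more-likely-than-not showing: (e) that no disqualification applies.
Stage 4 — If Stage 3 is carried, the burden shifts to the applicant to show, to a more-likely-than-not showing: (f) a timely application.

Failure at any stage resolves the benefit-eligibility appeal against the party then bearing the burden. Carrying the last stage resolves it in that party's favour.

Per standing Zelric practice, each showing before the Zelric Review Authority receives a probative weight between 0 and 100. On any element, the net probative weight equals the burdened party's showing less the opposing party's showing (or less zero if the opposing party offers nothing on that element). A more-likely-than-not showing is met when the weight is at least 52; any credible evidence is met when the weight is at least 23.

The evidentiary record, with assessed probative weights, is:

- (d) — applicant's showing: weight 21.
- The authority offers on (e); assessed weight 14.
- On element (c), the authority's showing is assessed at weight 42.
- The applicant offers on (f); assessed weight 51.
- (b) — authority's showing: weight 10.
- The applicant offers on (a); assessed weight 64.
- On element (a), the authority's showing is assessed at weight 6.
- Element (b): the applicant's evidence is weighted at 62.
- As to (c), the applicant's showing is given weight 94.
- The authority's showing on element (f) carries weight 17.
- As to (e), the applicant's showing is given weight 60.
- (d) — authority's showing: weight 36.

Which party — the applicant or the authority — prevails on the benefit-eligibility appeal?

applicant

Stage 1 (applicant, a more-likely-than-not showing, weight is at least 52): (a) net 64−6=58 ≥ 52 — meets; (b) net 62−10=52 ≥ 52 — meets; (c) net 94−42=52 ≥ 52 — meets.
  Stage 1 is satisfied; the onus moves to the authority.
Stage 2 (authority, any credible evidence, weight is at least 23): (d) net 36−21=15 < 23 — fails.
  The authority does not carry Stage 2.
The analysis ends at Stage 2; the applicant prevails.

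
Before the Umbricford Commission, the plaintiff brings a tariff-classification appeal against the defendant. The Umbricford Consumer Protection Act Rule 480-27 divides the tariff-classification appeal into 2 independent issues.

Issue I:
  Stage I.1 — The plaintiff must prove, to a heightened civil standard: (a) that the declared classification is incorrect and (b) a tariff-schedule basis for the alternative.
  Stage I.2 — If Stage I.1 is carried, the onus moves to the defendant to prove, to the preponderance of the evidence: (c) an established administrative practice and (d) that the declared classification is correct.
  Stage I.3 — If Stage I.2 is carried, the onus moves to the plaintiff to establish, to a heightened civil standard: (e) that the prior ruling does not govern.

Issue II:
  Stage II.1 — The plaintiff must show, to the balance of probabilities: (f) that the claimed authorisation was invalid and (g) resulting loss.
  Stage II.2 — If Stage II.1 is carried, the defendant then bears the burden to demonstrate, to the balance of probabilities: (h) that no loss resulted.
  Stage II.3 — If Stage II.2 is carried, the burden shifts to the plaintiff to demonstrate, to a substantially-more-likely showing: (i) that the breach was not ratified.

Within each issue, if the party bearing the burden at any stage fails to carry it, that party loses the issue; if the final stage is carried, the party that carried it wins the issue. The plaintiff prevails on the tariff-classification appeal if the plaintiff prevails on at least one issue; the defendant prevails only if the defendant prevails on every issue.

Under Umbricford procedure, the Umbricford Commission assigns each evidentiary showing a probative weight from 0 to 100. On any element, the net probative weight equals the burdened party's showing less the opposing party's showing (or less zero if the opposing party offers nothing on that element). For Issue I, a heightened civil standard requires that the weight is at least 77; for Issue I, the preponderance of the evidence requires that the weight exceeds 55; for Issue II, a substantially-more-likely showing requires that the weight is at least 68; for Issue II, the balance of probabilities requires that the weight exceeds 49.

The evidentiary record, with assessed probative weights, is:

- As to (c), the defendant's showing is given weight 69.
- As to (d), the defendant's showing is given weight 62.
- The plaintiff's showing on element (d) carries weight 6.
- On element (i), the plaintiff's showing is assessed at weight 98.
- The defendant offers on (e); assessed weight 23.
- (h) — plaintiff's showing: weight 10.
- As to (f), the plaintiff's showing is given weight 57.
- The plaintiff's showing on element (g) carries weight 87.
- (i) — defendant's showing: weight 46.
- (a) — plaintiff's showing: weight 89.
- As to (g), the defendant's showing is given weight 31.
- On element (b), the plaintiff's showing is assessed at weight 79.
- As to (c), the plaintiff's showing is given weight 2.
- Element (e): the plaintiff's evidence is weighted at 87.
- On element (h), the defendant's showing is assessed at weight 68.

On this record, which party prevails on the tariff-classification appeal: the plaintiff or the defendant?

defendant

— Issue I —
At Stage I.1 the plaintiff must meet a heightened civil standard (weight is at least 77): on (a) the weight is 89, which does reach 77, so (a) meets the standard; on (b) the weight is 79, which does reach 77, so (b) meets the standard.
  Stage I.1 is satisfied; the onus moves to the defendant.
At Stage I.2 the defendant must meet the preponderance of the evidence (weight exceeds 55): on (c) the weight is 69 less the opposing 2 gives net 67, > 55, so (c) meets the standard; on (d) the weight is 62 less the opposing 6 gives net 56, > 55, so (d) meets the standard.
  Stage I.2 is satisfied; the onus moves to the plaintiff.
At Stage I.3 the plaintiff must meet a heightened civil standard (weight is at least 77): on (e) the weight is 87 less the opposing 23 gives net 64, which does not reach 77, so (e) does not meet the standard.
  Stage I.3 not carried; the plaintiff fails its burden.
The analysis ends at Stage I.3; the defendant prevails on this issue.
— Issue II —
Stage II.1 (plaintiff, the balance of probabilities, weight exceeds 49): (f) 57 > 49 — meets; (g) net 87−31=56 > 49 — meets.
  The plaintiff carries Stage II.1; the defendant now bears the burden.
Stage II.2 (defendant, the balance of probabilities, weight exceeds 49): (h) net 68−10=58 > 49 — meets.
  All elements met. The burden passes to the plaintiff.
Stage II.3 (plaintiff, a substantially-more-likely showing, weight is at least 68): (i) net 98−46=52 < 68 — fails.
  Stage II.3 not carried; the plaintiff fails its burden.
The defendant prevails on this issue.
Per-issue: Issue I → defendant; Issue II → defendant. The plaintiff must prevail on at least one issue; overall, the defendant prevails.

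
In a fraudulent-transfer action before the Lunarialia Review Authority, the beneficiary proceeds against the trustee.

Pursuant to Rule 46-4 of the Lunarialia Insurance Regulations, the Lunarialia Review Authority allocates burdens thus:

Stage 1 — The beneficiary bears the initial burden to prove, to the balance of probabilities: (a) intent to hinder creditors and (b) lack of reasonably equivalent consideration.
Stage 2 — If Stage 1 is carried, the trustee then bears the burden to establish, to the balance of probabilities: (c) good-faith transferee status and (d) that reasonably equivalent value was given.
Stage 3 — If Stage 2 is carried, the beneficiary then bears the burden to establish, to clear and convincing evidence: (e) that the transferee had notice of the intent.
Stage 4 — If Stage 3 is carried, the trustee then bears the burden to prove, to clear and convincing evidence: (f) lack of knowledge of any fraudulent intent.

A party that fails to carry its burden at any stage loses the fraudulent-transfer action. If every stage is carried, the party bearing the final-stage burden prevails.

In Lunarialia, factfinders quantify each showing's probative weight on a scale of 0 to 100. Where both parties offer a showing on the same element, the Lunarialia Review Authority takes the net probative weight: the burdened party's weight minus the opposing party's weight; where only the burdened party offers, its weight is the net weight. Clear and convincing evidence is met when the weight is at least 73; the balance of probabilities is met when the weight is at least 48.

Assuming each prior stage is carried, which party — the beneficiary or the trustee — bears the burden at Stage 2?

trustee

Stage 2's rule assigns the burden to the trustee (to the balance of probabilities).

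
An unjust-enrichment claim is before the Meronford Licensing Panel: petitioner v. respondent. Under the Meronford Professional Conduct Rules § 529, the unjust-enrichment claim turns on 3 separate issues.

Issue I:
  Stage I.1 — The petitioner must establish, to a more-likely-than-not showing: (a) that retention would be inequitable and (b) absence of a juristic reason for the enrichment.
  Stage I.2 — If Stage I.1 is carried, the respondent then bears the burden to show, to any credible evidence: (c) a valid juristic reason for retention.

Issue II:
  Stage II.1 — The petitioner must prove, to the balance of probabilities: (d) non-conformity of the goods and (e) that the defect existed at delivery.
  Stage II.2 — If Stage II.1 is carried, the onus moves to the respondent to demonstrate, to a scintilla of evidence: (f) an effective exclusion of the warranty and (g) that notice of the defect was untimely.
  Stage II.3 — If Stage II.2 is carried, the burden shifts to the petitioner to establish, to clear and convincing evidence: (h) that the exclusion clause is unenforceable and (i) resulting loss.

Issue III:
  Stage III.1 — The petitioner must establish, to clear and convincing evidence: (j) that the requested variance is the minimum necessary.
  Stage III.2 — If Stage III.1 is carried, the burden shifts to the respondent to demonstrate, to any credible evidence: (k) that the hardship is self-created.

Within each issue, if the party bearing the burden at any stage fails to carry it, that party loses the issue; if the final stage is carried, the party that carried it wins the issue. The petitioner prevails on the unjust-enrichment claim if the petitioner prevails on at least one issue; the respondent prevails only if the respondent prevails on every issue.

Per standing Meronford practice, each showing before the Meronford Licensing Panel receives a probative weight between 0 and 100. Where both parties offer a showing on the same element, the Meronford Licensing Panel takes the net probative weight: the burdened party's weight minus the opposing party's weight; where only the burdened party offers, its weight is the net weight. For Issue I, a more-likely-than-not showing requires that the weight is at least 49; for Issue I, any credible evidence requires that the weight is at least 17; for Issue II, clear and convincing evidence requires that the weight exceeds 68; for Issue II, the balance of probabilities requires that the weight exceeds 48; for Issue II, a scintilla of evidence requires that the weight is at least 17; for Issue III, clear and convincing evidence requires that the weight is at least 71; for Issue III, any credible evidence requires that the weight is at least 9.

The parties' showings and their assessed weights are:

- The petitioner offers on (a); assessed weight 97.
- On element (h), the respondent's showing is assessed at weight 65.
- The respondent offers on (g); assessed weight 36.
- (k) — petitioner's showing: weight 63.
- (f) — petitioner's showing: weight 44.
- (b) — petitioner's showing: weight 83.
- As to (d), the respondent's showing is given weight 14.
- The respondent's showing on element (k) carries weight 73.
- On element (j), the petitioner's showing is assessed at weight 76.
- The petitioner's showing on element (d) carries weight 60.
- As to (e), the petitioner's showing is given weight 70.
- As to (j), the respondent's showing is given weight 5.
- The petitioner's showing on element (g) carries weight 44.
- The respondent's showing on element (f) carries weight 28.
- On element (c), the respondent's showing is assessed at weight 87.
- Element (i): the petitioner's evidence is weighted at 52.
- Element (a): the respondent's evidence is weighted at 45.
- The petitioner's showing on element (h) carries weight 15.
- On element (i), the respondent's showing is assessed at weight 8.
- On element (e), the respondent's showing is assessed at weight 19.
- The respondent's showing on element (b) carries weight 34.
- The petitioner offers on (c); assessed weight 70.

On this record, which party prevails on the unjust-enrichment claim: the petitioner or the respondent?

respondent

— Issue I —
Stage I.1 (petitioner, a more-likely-than-not showing, weight is at least 49): (a) net 97−45=52 ≥ 49 — meets; (b) net 83−34=49 ≥ 49 — meets.
  All elements met. The burden passes to the respondent.
Stage I.2 (respondent, any credible evidence, weight is at least 17): (c) net 87−70=17 ≥ 17 — meets.
  The respondent carries the last stage.
Every stage carried; the respondent prevails on this issue.
— Issue II —
At Stage II.1 the petitioner must meet the balance of probabilities (weight exceeds 48): on (d) the weight is 60 less the opposing 14 gives net 46, ≤ 48, so (d) does not meet the standard; on (e) the weight is 70 less the opposing 19 gives net 51, > 48, so (e) meets the standard.
  The petitioner does not carry Stage II.1.
The respondent prevails on this issue.
— Issue III —
Stage III.1 (petitioner, clear and convincing evidence, weight is at least 71): (j) net 76−5=71 ≥ 71 — meets.
  Stage III.1 is satisfied; the onus moves to the respondent.
Stage III.2 (respondent, any credible evidence, weight is at least 9): (k) net 73−63=10 ≥ 9 — meets.
  Stage III.2 carried; the final stage is satisfied.
With every stage satisfied, the respondent prevails on this issue.
Per-issue: Issue I → respondent; Issue II → respondent; Issue III → respondent. The petitioner must prevail on at least one issue; overall, the respondent prevails.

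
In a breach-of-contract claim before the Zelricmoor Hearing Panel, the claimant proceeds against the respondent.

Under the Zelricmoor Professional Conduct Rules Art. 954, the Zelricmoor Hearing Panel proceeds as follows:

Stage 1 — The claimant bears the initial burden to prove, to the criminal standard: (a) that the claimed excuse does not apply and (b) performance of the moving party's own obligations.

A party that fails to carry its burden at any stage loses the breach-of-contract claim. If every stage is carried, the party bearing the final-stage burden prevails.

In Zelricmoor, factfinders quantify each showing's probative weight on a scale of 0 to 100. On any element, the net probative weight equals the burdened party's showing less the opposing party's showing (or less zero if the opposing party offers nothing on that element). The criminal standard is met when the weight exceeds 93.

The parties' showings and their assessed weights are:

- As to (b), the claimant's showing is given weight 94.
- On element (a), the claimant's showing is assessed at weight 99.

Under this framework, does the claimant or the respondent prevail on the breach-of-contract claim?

claimant

Stage 1 — burden on claimant; standard: the criminal standard (weight exceeds 93).
    (a): 99 > 93 [met]
    (b): 94 > 93 [met]
  All elements met at the final stage.
All stages carried — the claimant prevails.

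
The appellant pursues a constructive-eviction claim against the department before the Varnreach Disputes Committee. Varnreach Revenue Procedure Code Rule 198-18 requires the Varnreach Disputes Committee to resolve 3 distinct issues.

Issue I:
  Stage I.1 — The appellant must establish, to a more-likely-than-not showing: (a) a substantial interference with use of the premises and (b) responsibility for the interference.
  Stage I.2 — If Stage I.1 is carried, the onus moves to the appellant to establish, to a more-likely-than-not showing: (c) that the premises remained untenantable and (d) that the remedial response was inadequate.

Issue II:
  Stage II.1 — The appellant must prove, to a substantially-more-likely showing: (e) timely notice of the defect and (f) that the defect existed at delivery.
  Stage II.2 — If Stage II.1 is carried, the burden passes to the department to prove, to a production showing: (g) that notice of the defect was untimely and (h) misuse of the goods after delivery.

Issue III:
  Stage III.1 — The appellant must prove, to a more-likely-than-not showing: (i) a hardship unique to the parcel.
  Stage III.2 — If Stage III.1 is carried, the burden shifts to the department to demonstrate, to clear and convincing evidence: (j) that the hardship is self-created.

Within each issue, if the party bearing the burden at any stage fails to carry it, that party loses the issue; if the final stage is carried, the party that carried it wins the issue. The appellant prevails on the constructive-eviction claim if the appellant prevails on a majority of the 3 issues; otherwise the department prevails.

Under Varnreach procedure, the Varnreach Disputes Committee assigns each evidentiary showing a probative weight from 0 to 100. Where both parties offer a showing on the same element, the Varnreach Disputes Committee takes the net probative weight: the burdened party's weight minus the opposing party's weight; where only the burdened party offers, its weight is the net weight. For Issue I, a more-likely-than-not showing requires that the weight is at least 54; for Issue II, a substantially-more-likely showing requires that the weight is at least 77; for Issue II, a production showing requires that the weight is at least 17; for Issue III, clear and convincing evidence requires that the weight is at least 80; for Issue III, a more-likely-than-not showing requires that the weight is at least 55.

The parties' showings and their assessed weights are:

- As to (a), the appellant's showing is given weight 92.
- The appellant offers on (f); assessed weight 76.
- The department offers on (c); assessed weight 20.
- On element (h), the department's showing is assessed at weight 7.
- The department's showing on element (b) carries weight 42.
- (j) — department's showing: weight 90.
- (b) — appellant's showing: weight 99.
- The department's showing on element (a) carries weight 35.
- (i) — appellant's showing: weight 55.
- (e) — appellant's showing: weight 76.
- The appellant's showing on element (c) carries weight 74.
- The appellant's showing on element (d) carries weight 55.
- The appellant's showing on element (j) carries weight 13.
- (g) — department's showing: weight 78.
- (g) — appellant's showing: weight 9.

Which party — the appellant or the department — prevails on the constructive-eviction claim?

— Issue I —
At Stage I.1 the appellant must meet a more-likely-than-not showing (weight is at least 54): on (a) the weight is 92 less the opposing 35 gives net 57, ≥ 54, so (a) meets the standard; on (b) the weight is 99 less the opposing 42 gives net 57, which does reach 54, so (b) meets the standard.
  Stage I.1 is satisfied; the appellant continues to bear the burden.
At Stage I.2 the appellant must meet a more-likely-than-not showing (weight is at least 54): on (c) the weight is 74 less the opposing 20 gives net 54, which does reach 54, so (c) meets the standard; on (d) the weight is 55, ≥ 54, so (d) meets the standard.
  Stage I.2 carried; the final stage is satisfied.
Every stage carried; the appellant prevails on this issue.
— Issue II —
At Stage II.1 the appellant must meet a substantially-more-likely showing (weight is at least 77): on (e) the weight is 76, < 77, so (e) does not meet the standard; on (f) the weight is 76, which does not reach 77, so (f) does not meet the standard.
  Stage II.1 not carried; the appellant fails its burden.
The department prevails on this issue.
— Issue III —
Stage III.1 (appellant, a more-likely-than-not showing, weight is at least 55): (i) 55 ≥ 55 — meets.
  All elements met. The burden passes to the department.
Stage III.2 (department, clear and convincing evidence, weight is at least 80): (j) net 90−13=77 < 80 — fails.
  Stage III.2 not carried; the department fails its burden.
The appellant prevails on this issue.
Per-issue: Issue I → appellant; Issue II → department; Issue III → appellant. The appellant must prevail on a majority of issues; overall, the appellant prevails.

appellant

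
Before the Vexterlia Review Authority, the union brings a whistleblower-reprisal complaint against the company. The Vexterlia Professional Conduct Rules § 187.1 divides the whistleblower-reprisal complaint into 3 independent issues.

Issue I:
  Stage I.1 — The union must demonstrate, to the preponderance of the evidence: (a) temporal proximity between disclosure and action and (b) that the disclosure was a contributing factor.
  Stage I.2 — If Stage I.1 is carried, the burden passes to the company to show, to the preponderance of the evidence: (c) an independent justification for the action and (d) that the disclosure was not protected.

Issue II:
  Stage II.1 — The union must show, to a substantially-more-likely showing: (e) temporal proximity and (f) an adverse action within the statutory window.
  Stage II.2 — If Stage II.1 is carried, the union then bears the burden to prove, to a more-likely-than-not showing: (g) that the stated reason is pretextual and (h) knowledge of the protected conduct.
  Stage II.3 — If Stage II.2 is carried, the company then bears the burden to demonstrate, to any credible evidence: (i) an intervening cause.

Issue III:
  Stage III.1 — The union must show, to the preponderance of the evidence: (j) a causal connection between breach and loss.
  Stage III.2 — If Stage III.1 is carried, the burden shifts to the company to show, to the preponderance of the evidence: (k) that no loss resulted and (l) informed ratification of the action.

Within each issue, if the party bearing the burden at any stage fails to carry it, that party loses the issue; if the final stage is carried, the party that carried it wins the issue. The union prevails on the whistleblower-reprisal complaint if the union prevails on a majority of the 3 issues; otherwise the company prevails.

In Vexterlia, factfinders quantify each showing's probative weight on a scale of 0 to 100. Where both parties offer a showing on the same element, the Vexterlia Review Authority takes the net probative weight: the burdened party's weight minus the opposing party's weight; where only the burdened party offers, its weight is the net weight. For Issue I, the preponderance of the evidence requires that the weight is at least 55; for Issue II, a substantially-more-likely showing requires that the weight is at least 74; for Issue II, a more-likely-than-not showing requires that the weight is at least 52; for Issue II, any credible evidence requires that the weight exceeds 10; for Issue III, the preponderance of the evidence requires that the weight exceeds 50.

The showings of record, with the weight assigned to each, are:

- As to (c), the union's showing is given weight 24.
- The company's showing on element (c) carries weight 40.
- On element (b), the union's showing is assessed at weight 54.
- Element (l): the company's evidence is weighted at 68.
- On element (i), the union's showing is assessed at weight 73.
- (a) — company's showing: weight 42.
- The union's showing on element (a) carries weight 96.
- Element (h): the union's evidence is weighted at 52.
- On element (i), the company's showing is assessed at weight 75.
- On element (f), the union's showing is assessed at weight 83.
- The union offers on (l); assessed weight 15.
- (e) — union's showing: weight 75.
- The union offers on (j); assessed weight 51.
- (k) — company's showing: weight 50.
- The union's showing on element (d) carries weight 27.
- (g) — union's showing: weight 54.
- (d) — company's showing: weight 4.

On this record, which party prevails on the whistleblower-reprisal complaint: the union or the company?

— Issue I —
Stage I.1 — burden on union; standard: the preponderance of the evidence (weight is at least 55).
    (a): 96 − 42 = 54 < 55 [not met]
    (b): 54 < 55 [not met]
  Stage I.1 not carried; the union fails its burden.
The company prevails on this issue.
— Issue II —
At Stage II.1 the union must meet a substantially-more-likely showing (weight is at least 74): on (e) the weight is 75, which does reach 74, so (e) meets the standard; on (f) the weight is 83, which does reach 74, so (f) meets the standard.
  Stage II.1 is satisfied; the union continues to bear the burden.
At Stage II.2 the union must meet a more-likely-than-not showing (weight is at least 52): on (g) the weight is 54, ≥ 52, so (g) meets the standard; on (h) the weight is 52, ≥ 52, so (h) meets the standard.
  The union carries Stage II.2; the company now bears the burden.
At Stage II.3 the company must meet any credible evidence (weight exceeds 10): on (i) the weight is 75 less the opposing 73 gives net 2, which does not exceed 10, so (i) does not meet the standard.
  Stage II.3 not carried; the company fails its burden.
The analysis ends at Stage II.3; the union prevails on this issue.
— Issue III —
Stage III.1 — burden on union; standard: the preponderance of the evidence (weight exceeds 50).
    (j): 51 > 50 [met]
  Stage III.1 is satisfied; the onus moves to the company.
Stage III.2 — burden on company; standard: the preponderance of the evidence (weight exceeds 50).
    (k): 50 ≤ 50 [not met]
    (l): 68 − 15 = 53 > 50 [met]
  Not every element is met, so the company fails to carry Stage III.2.
So the union prevails on this issue.
Per-issue: Issue I → company; Issue II → union; Issue III → union. The union must prevail on a majority of issues; overall, the union prevails.

union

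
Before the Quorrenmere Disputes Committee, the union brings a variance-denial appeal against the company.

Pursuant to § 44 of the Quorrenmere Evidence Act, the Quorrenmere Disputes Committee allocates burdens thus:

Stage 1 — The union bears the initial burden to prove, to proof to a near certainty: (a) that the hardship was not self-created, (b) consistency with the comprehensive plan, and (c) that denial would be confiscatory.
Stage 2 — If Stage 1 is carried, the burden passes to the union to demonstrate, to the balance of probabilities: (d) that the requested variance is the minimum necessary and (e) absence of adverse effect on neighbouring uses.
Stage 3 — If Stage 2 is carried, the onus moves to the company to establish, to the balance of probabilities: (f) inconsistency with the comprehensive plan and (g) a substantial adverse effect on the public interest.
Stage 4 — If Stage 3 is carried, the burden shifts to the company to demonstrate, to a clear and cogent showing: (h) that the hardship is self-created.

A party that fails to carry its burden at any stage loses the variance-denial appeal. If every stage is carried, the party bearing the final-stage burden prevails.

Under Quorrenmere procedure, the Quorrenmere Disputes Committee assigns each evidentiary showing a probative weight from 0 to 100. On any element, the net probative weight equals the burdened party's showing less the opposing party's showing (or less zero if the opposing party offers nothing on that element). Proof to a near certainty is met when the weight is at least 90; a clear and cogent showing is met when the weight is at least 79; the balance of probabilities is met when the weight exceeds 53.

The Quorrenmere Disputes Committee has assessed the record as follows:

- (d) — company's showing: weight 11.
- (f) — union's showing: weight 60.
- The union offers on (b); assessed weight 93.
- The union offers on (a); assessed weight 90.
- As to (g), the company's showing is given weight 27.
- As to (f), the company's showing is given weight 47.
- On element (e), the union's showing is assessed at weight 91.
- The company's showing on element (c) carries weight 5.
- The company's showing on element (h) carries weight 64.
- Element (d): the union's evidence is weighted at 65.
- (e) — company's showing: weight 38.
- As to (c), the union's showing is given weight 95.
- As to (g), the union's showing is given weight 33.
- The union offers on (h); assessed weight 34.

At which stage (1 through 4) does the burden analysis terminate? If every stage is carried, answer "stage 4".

Stage 1 — burden on union; standard: proof to a near certainty (weight is at least 90).
    (a): 90 ≥ 90 [met]
    (b): 93 ≥ 90 [met]
    (c): 95 − 5 = 90 ≥ 90 [met]
  Stage 1 is satisfied; the union continues to bear the burden.
Stage 2 — burden on union; standard: the balance of probabilities (weight exceeds 53).
    (d): 65 − 11 = 54 > 53 [met]
    (e): 91 − 38 = 53 ≤ 53 [not met]
  Not every element is met, so the union fails to carry Stage 2.
So the company prevails.

stage 2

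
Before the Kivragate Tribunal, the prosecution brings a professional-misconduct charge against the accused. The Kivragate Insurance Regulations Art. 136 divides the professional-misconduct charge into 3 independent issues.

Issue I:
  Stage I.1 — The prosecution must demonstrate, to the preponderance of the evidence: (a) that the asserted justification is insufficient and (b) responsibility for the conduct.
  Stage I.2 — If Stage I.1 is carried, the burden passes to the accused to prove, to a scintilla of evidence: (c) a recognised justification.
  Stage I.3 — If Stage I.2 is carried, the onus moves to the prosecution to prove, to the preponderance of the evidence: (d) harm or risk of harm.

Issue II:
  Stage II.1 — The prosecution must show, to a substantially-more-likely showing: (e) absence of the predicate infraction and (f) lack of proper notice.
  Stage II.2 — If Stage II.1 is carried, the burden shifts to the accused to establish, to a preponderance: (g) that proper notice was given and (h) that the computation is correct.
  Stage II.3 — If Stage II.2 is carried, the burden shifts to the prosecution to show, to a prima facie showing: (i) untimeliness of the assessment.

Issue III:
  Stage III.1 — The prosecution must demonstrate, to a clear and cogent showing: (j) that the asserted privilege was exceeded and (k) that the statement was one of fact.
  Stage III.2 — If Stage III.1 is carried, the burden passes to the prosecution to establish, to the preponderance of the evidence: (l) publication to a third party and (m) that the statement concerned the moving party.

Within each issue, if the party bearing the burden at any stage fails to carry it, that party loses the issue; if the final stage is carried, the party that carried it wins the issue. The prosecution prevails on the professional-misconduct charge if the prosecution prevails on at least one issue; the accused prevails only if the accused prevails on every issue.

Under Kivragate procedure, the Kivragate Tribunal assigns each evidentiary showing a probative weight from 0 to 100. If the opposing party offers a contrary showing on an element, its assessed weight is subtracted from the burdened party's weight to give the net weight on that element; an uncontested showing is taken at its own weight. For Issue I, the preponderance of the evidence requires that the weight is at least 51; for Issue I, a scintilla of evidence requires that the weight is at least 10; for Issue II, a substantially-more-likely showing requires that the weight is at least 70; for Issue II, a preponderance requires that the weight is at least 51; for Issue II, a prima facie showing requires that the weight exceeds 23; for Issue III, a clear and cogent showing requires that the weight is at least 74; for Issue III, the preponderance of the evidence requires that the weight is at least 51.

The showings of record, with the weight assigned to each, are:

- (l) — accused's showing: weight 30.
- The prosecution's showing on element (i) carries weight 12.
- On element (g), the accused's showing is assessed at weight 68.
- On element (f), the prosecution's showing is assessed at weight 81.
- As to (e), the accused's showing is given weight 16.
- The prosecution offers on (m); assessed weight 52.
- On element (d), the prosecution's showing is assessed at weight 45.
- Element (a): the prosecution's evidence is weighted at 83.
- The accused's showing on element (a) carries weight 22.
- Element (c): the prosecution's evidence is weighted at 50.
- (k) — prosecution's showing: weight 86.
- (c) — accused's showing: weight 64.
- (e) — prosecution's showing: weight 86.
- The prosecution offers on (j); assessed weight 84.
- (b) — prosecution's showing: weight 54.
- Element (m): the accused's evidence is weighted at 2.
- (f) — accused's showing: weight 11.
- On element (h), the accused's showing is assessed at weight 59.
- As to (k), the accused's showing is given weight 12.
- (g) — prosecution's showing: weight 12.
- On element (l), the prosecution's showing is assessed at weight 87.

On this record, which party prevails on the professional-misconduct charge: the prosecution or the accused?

accused

— Issue I —
Stage I.1 (prosecution, the preponderance of the evidence, weight is at least 51): (a) net 83−22=61 ≥ 51 — meets; (b) 54 ≥ 51 — meets.
  All elements met. The burden passes to the accused.
Stage I.2 (accused, a scintilla of evidence, weight is at least 10): (c) net 64−50=14 ≥ 10 — meets.
  Stage I.2 is satisfied; the onus moves to the prosecution.
Stage I.3 (prosecution, the preponderance of the evidence, weight is at least 51): (d) 45 < 51 — fails.
  Not every element is met, so the prosecution fails to carry Stage I.3.
The analysis ends at Stage I.3; the accused prevails on this issue.
— Issue II —
At Stage II.1 the prosecution must meet a substantially-more-likely showing (weight is at least 70): on (e) the weight is 86 less the opposing 16 gives net 70, ≥ 70, so (e) meets the standard; on (f) the weight is 81 less the opposing 11 gives net 70, which does reach 70, so (f) meets the standard.
  Stage II.1 carried; the burden shifts to the accused.
At Stage II.2 the accused must meet a preponderance (weight is at least 51): on (g) the weight is 68 less the opposing 12 gives net 56, ≥ 51, so (g) meets the standard; on (h) the weight is 59, ≥ 51, so (h) meets the standard.
  Stage II.2 is satisfied; the onus moves to the prosecution.
At Stage II.3 the prosecution must meet a prima facie showing (weight exceeds 23): on (i) the weight is 12, which does not exceed 23, so (i) does not meet the standard.
  Stage II.3 not carried; the prosecution fails its burden.
So the accused prevails on this issue.
— Issue III —
Stage III.1 — burden on prosecution; standard: a clear and cogent showing (weight is at least 74).
    (j): 84 ≥ 74 [met]
    (k): 86 − 12 = 74 ≥ 74 [met]
  All elements met. The prosecution retains the burden for Stage III.2.
Stage III.2 — burden on prosecution; standard: the preponderance of the evidence (weight is at least 51).
    (l): 87 − 30 = 57 ≥ 51 [met]
    (m): 52 − 2 = 50 < 51 [not met]
  The prosecution does not carry Stage III.2.
The analysis ends at Stage III.2; the accused prevails on this issue.
Per-issue: Issue I → accused; Issue II → accused; Issue III → accused. The prosecution must prevail on at least one issue; overall, the accused prevails.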